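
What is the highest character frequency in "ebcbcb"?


Input: ebcbcb
Character counts:
  'b': 3
  'c': 2
  'e': 1
Maximum frequency: 3

3


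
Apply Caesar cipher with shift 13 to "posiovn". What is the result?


Caesar cipher: shift "posiovn" by 13
  'p' (pos 15) + 13 = pos 2 = 'c'
  'o' (pos 14) + 13 = pos 1 = 'b'
  's' (pos 18) + 13 = pos 5 = 'f'
  'i' (pos 8) + 13 = pos 21 = 'v'
  'o' (pos 14) + 13 = pos 1 = 'b'
  'v' (pos 21) + 13 = pos 8 = 'i'
  'n' (pos 13) + 13 = pos 0 = 'a'
Result: cbfvbia

cbfvbia


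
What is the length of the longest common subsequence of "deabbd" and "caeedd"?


LCS of "deabbd" and "caeedd"
DP table:
           c    a    e    e    d    d
      0    0    0    0    0    0    0
  d   0    0    0    0    0    1    1
  e   0    0    0    1    1    1    1
  a   0    0    1    1    1    1    1
  b   0    0    1    1    1    1    1
  b   0    0    1    1    1    1    1
  d   0    0    1    1    1    2    2
LCS length = dp[6][6] = 2

2


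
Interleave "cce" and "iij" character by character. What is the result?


Interleaving "cce" and "iij":
  Position 0: 'c' from first, 'i' from second => "ci"
  Position 1: 'c' from first, 'i' from second => "ci"
  Position 2: 'e' from first, 'j' from second => "ej"
Result: ciciej

ciciej


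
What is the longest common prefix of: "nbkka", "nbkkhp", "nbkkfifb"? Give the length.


Words: nbkka, nbkkhp, nbkkfifb
  Position 0: all 'n' => match
  Position 1: all 'b' => match
  Position 2: all 'k' => match
  Position 3: all 'k' => match
  Position 4: ('a', 'h', 'f') => mismatch, stop
LCP = "nbkk" (length 4)

4


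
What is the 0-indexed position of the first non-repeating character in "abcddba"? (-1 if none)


Input: abcddba
Character frequencies:
  'a': 2
  'b': 2
  'c': 1
  'd': 2
Scanning left to right for freq == 1:
  Position 0 ('a'): freq=2, skip
  Position 1 ('b'): freq=2, skip
  Position 2 ('c'): unique! => answer = 2

2


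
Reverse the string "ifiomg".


Input: ifiomg
Reading characters right to left:
  Position 5: 'g'
  Position 4: 'm'
  Position 3: 'o'
  Position 2: 'i'
  Position 1: 'f'
  Position 0: 'i'
Reversed: gmoifi

gmoifi


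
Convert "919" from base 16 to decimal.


Input: "919" in base 16
Positional expansion:
  Digit '9' (value 9) x 16^2 = 2304
  Digit '1' (value 1) x 16^1 = 16
  Digit '9' (value 9) x 16^0 = 9
Sum = 2329

2329


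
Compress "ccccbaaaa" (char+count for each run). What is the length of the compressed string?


Input: ccccbaaaa
Runs:
  'c' x 4 => "c4"
  'b' x 1 => "b1"
  'a' x 4 => "a4"
Compressed: "c4b1a4"
Compressed length: 6

6


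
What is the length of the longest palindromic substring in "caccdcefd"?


Input: "caccdcefd"
Checking substrings for palindromes:
  [0:3] "cac" (len 3) => palindrome
  [3:6] "cdc" (len 3) => palindrome
  [2:4] "cc" (len 2) => palindrome
Longest palindromic substring: "cac" with length 3

3


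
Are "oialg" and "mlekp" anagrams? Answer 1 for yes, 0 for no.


Strings: "oialg", "mlekp"
Sorted first:  agilo
Sorted second: eklmp
Differ at position 0: 'a' vs 'e' => not anagrams

0


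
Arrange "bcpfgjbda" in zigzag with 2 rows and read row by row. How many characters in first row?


Zigzag "bcpfgjbda" into 2 rows:
Placing characters:
  'b' => row 0
  'c' => row 1
  'p' => row 0
  'f' => row 1
  'g' => row 0
  'j' => row 1
  'b' => row 0
  'd' => row 1
  'a' => row 0
Rows:
  Row 0: "bpgba"
  Row 1: "cfjd"
First row length: 5

5


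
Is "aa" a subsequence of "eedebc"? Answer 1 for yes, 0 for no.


Check if "aa" is a subsequence of "eedebc"
Greedy scan:
  Position 0 ('e'): no match needed
  Position 1 ('e'): no match needed
  Position 2 ('d'): no match needed
  Position 3 ('e'): no match needed
  Position 4 ('b'): no match needed
  Position 5 ('c'): no match needed
Only matched 0/2 characters => not a subsequence

0


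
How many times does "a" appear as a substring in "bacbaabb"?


Searching for "a" in "bacbaabb"
Scanning each position:
  Position 0: "b" => no
  Position 1: "a" => MATCH
  Position 2: "c" => no
  Position 3: "b" => no
  Position 4: "a" => MATCH
  Position 5: "a" => MATCH
  Position 6: "b" => no
  Position 7: "b" => no
Total occurrences: 3

3


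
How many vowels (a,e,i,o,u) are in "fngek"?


Input: fngek
Checking each character:
  'f' at position 0: consonant
  'n' at position 1: consonant
  'g' at position 2: consonant
  'e' at position 3: vowel (running total: 1)
  'k' at position 4: consonant
Total vowels: 1

1


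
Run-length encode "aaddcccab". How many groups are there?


Input: aaddcccab
Scanning for consecutive runs:
  Group 1: 'a' x 2 (positions 0-1)
  Group 2: 'd' x 2 (positions 2-3)
  Group 3: 'c' x 3 (positions 4-6)
  Group 4: 'a' x 1 (positions 7-7)
  Group 5: 'b' x 1 (positions 8-8)
Total groups: 5

5


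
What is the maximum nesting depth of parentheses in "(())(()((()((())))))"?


Input: "(())(()((()((())))))"
Tracking depth:
  Position 0 '(': depth becomes 1
  Position 1 '(': depth becomes 2
  Position 2 ')': depth becomes 1
  Position 3 ')': depth becomes 0
  Position 4 '(': depth becomes 1
  Position 5 '(': depth becomes 2
  Position 6 ')': depth becomes 1
  Position 7 '(': depth becomes 2
  Position 8 '(': depth becomes 3
  Position 9 '(': depth becomes 4
  Position 10 ')': depth becomes 3
  Position 11 '(': depth becomes 4
  Position 12 '(': depth becomes 5
  Position 13 '(': depth becomes 6
  Position 14 ')': depth becomes 5
  Position 15 ')': depth becomes 4
  Position 16 ')': depth becomes 3
  Position 17 ')': depth becomes 2
  Position 18 ')': depth becomes 1
  Position 19 ')': depth becomes 0
Maximum depth reached: 6

6


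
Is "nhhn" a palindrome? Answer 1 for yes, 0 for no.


Input: nhhn
Reversed: nhhn
  Compare pos 0 ('n') with pos 3 ('n'): match
  Compare pos 1 ('h') with pos 2 ('h'): match
Result: palindrome

1


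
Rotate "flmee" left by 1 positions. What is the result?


Input: "flmee", rotate left by 1
First 1 characters: "f"
Remaining characters: "lmee"
Concatenate remaining + first: "lmee" + "f" = "lmeef"

lmeef


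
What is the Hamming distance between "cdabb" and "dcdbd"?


Comparing "cdabb" and "dcdbd" position by position:
  Position 0: 'c' vs 'd' => differ
  Position 1: 'd' vs 'c' => differ
  Position 2: 'a' vs 'd' => differ
  Position 3: 'b' vs 'b' => same
  Position 4: 'b' vs 'd' => differ
Total differences (Hamming distance): 4

4


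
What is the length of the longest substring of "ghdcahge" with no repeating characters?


Input: "ghdcahge"
Sliding window (track last position of each char):
  Position 0 ('g'): window [0,0] length 1 -- new best
  Position 1 ('h'): window [0,1] length 2 -- new best
  Position 2 ('d'): window [0,2] length 3 -- new best
  Position 3 ('c'): window [0,3] length 4 -- new best
  Position 4 ('a'): window [0,4] length 5 -- new best
  Position 5 ('h'): repeat (last at 1), move window start to 2
  Position 5 ('h'): window [2,5] length 4
  Position 6 ('g'): window [2,6] length 5
  Position 7 ('e'): window [2,7] length 6 -- new best
Longest substring with no repeats: "dcahge" with length 6

6


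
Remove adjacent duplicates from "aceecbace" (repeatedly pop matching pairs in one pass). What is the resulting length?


Input: aceecbace
Stack-based adjacent duplicate removal:
  Read 'a': push. Stack: a
  Read 'c': push. Stack: ac
  Read 'e': push. Stack: ace
  Read 'e': matches stack top 'e' => pop. Stack: ac
  Read 'c': matches stack top 'c' => pop. Stack: a
  Read 'b': push. Stack: ab
  Read 'a': push. Stack: aba
  Read 'c': push. Stack: abac
  Read 'e': push. Stack: abace
Final stack: "abace" (length 5)

5


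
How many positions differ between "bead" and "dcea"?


Comparing "bead" and "dcea" position by position:
  Position 0: 'b' vs 'd' => DIFFER
  Position 1: 'e' vs 'c' => DIFFER
  Position 2: 'a' vs 'e' => DIFFER
  Position 3: 'd' vs 'a' => DIFFER
Positions that differ: 4

4


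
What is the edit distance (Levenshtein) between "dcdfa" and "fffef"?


Computing edit distance: "dcdfa" -> "fffef"
DP table:
           f    f    f    e    f
      0    1    2    3    4    5
  d   1    1    2    3    4    5
  c   2    2    2    3    4    5
  d   3    3    3    3    4    5
  f   4    3    3    3    4    4
  a   5    4    4    4    4    5
Edit distance = dp[5][5] = 5

5


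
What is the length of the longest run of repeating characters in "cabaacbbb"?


Input: "cabaacbbb"
Scanning for longest run:
  Position 1 ('a'): new char, reset run to 1
  Position 2 ('b'): new char, reset run to 1
  Position 3 ('a'): new char, reset run to 1
  Position 4 ('a'): continues run of 'a', length=2
  Position 5 ('c'): new char, reset run to 1
  Position 6 ('b'): new char, reset run to 1
  Position 7 ('b'): continues run of 'b', length=2
  Position 8 ('b'): continues run of 'b', length=3
Longest run: 'b' with length 3

3


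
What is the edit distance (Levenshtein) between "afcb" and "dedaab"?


Computing edit distance: "afcb" -> "dedaab"
DP table:
           d    e    d    a    a    b
      0    1    2    3    4    5    6
  a   1    1    2    3    3    4    5
  f   2    2    2    3    4    4    5
  c   3    3    3    3    4    5    5
  b   4    4    4    4    4    5    5
Edit distance = dp[4][6] = 5

5


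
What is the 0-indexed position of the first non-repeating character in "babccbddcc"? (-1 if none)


Input: babccbddcc
Character frequencies:
  'a': 1
  'b': 3
  'c': 4
  'd': 2
Scanning left to right for freq == 1:
  Position 0 ('b'): freq=3, skip
  Position 1 ('a'): unique! => answer = 1

1


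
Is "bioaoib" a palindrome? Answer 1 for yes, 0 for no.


Input: bioaoib
Reversed: bioaoib
  Compare pos 0 ('b') with pos 6 ('b'): match
  Compare pos 1 ('i') with pos 5 ('i'): match
  Compare pos 2 ('o') with pos 4 ('o'): match
Result: palindrome

1


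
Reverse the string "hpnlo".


Input: hpnlo
Reading characters right to left:
  Position 4: 'o'
  Position 3: 'l'
  Position 2: 'n'
  Position 1: 'p'
  Position 0: 'h'
Reversed: olnph

olnph


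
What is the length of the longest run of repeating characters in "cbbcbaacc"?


Input: "cbbcbaacc"
Scanning for longest run:
  Position 1 ('b'): new char, reset run to 1
  Position 2 ('b'): continues run of 'b', length=2
  Position 3 ('c'): new char, reset run to 1
  Position 4 ('b'): new char, reset run to 1
  Position 5 ('a'): new char, reset run to 1
  Position 6 ('a'): continues run of 'a', length=2
  Position 7 ('c'): new char, reset run to 1
  Position 8 ('c'): continues run of 'c', length=2
Longest run: 'b' with length 2

2


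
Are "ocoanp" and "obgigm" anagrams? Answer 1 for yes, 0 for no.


Strings: "ocoanp", "obgigm"
Sorted first:  acnoop
Sorted second: bggimo
Differ at position 0: 'a' vs 'b' => not anagrams

0


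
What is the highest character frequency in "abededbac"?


Input: abededbac
Character counts:
  'a': 2
  'b': 2
  'c': 1
  'd': 2
  'e': 2
Maximum frequency: 2

2


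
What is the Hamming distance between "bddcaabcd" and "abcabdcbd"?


Comparing "bddcaabcd" and "abcabdcbd" position by position:
  Position 0: 'b' vs 'a' => differ
  Position 1: 'd' vs 'b' => differ
  Position 2: 'd' vs 'c' => differ
  Position 3: 'c' vs 'a' => differ
  Position 4: 'a' vs 'b' => differ
  Position 5: 'a' vs 'd' => differ
  Position 6: 'b' vs 'c' => differ
  Position 7: 'c' vs 'b' => differ
  Position 8: 'd' vs 'd' => same
Total differences (Hamming distance): 8

8


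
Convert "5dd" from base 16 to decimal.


Input: "5dd" in base 16
Positional expansion:
  Digit '5' (value 5) x 16^2 = 1280
  Digit 'd' (value 13) x 16^1 = 208
  Digit 'd' (value 13) x 16^0 = 13
Sum = 1501

1501


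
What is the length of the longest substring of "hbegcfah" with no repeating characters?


Input: "hbegcfah"
Sliding window (track last position of each char):
  Position 0 ('h'): window [0,0] length 1 -- new best
  Position 1 ('b'): window [0,1] length 2 -- new best
  Position 2 ('e'): window [0,2] length 3 -- new best
  Position 3 ('g'): window [0,3] length 4 -- new best
  Position 4 ('c'): window [0,4] length 5 -- new best
  Position 5 ('f'): window [0,5] length 6 -- new best
  Position 6 ('a'): window [0,6] length 7 -- new best
  Position 7 ('h'): repeat (last at 0), move window start to 1
  Position 7 ('h'): window [1,7] length 7
Longest substring with no repeats: "hbegcfa" with length 7

7


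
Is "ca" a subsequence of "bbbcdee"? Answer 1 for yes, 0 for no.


Check if "ca" is a subsequence of "bbbcdee"
Greedy scan:
  Position 0 ('b'): no match needed
  Position 1 ('b'): no match needed
  Position 2 ('b'): no match needed
  Position 3 ('c'): matches sub[0] = 'c'
  Position 4 ('d'): no match needed
  Position 5 ('e'): no match needed
  Position 6 ('e'): no match needed
Only matched 1/2 characters => not a subsequence

0


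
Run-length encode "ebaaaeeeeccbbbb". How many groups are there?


Input: ebaaaeeeeccbbbb
Scanning for consecutive runs:
  Group 1: 'e' x 1 (positions 0-0)
  Group 2: 'b' x 1 (positions 1-1)
  Group 3: 'a' x 3 (positions 2-4)
  Group 4: 'e' x 4 (positions 5-8)
  Group 5: 'c' x 2 (positions 9-10)
  Group 6: 'b' x 4 (positions 11-14)
Total groups: 6

6


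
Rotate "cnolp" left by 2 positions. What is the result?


Input: "cnolp", rotate left by 2
First 2 characters: "cn"
Remaining characters: "olp"
Concatenate remaining + first: "olp" + "cn" = "olpcn"

olpcn


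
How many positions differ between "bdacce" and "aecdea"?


Comparing "bdacce" and "aecdea" position by position:
  Position 0: 'b' vs 'a' => DIFFER
  Position 1: 'd' vs 'e' => DIFFER
  Position 2: 'a' vs 'c' => DIFFER
  Position 3: 'c' vs 'd' => DIFFER
  Position 4: 'c' vs 'e' => DIFFER
  Position 5: 'e' vs 'a' => DIFFER
Positions that differ: 6

6


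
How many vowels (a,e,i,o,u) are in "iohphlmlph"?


Input: iohphlmlph
Checking each character:
  'i' at position 0: vowel (running total: 1)
  'o' at position 1: vowel (running total: 2)
  'h' at position 2: consonant
  'p' at position 3: consonant
  'h' at position 4: consonant
  'l' at position 5: consonant
  'm' at position 6: consonant
  'l' at position 7: consonant
  'p' at position 8: consonant
  'h' at position 9: consonant
Total vowels: 2

2


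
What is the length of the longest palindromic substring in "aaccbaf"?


Input: "aaccbaf"
Checking substrings for palindromes:
  [0:2] "aa" (len 2) => palindrome
  [2:4] "cc" (len 2) => palindrome
Longest palindromic substring: "aa" with length 2

2


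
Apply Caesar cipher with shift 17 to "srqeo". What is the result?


Caesar cipher: shift "srqeo" by 17
  's' (pos 18) + 17 = pos 9 = 'j'
  'r' (pos 17) + 17 = pos 8 = 'i'
  'q' (pos 16) + 17 = pos 7 = 'h'
  'e' (pos 4) + 17 = pos 21 = 'v'
  'o' (pos 14) + 17 = pos 5 = 'f'
Result: jihvf

jihvf


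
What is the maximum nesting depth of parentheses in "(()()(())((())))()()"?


Input: "(()()(())((())))()()"
Tracking depth:
  Position 0 '(': depth becomes 1
  Position 1 '(': depth becomes 2
  Position 2 ')': depth becomes 1
  Position 3 '(': depth becomes 2
  Position 4 ')': depth becomes 1
  Position 5 '(': depth becomes 2
  Position 6 '(': depth becomes 3
  Position 7 ')': depth becomes 2
  Position 8 ')': depth becomes 1
  Position 9 '(': depth becomes 2
  Position 10 '(': depth becomes 3
  Position 11 '(': depth becomes 4
  Position 12 ')': depth becomes 3
  Position 13 ')': depth becomes 2
  Position 14 ')': depth becomes 1
  Position 15 ')': depth becomes 0
  Position 16 '(': depth becomes 1
  Position 17 ')': depth becomes 0
  Position 18 '(': depth becomes 1
  Position 19 ')': depth becomes 0
Maximum depth reached: 4

4


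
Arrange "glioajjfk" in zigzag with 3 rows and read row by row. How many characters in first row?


Zigzag "glioajjfk" into 3 rows:
Placing characters:
  'g' => row 0
  'l' => row 1
  'i' => row 2
  'o' => row 1
  'a' => row 0
  'j' => row 1
  'j' => row 2
  'f' => row 1
  'k' => row 0
Rows:
  Row 0: "gak"
  Row 1: "lojf"
  Row 2: "ij"
First row length: 3

3


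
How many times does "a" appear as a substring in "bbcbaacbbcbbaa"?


Searching for "a" in "bbcbaacbbcbbaa"
Scanning each position:
  Position 0: "b" => no
  Position 1: "b" => no
  Position 2: "c" => no
  Position 3: "b" => no
  Position 4: "a" => MATCH
  Position 5: "a" => MATCH
  Position 6: "c" => no
  Position 7: "b" => no
  Position 8: "b" => no
  Position 9: "c" => no
  Position 10: "b" => no
  Position 11: "b" => no
  Position 12: "a" => MATCH
  Position 13: "a" => MATCH
Total occurrences: 4

4


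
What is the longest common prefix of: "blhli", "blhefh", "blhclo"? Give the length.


Words: blhli, blhefh, blhclo
  Position 0: all 'b' => match
  Position 1: all 'l' => match
  Position 2: all 'h' => match
  Position 3: ('l', 'e', 'c') => mismatch, stop
LCP = "blh" (length 3)

3


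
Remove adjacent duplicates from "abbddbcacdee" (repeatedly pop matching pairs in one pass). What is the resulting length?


Input: abbddbcacdee
Stack-based adjacent duplicate removal:
  Read 'a': push. Stack: a
  Read 'b': push. Stack: ab
  Read 'b': matches stack top 'b' => pop. Stack: a
  Read 'd': push. Stack: ad
  Read 'd': matches stack top 'd' => pop. Stack: a
  Read 'b': push. Stack: ab
  Read 'c': push. Stack: abc
  Read 'a': push. Stack: abca
  Read 'c': push. Stack: abcac
  Read 'd': push. Stack: abcacd
  Read 'e': push. Stack: abcacde
  Read 'e': matches stack top 'e' => pop. Stack: abcacd
Final stack: "abcacd" (length 6)

6


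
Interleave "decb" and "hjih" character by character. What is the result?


Interleaving "decb" and "hjih":
  Position 0: 'd' from first, 'h' from second => "dh"
  Position 1: 'e' from first, 'j' from second => "ej"
  Position 2: 'c' from first, 'i' from second => "ci"
  Position 3: 'b' from first, 'h' from second => "bh"
Result: dhejcibh

dhejcibh


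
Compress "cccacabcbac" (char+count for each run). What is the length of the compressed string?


Input: cccacabcbac
Runs:
  'c' x 3 => "c3"
  'a' x 1 => "a1"
  'c' x 1 => "c1"
  'a' x 1 => "a1"
  'b' x 1 => "b1"
  'c' x 1 => "c1"
  'b' x 1 => "b1"
  'a' x 1 => "a1"
  'c' x 1 => "c1"
Compressed: "c3a1c1a1b1c1b1a1c1"
Compressed length: 18

18


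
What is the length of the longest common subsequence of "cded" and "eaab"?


LCS of "cded" and "eaab"
DP table:
           e    a    a    b
      0    0    0    0    0
  c   0    0    0    0    0
  d   0    0    0    0    0
  e   0    1    1    1    1
  d   0    1    1    1    1
LCS length = dp[4][4] = 1

1


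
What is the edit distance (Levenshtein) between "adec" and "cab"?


Computing edit distance: "adec" -> "cab"
DP table:
           c    a    b
      0    1    2    3
  a   1    1    1    2
  d   2    2    2    2
  e   3    3    3    3
  c   4    3    4    4
Edit distance = dp[4][3] = 4

4


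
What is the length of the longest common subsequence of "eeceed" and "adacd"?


LCS of "eeceed" and "adacd"
DP table:
           a    d    a    c    d
      0    0    0    0    0    0
  e   0    0    0    0    0    0
  e   0    0    0    0    0    0
  c   0    0    0    0    1    1
  e   0    0    0    0    1    1
  e   0    0    0    0    1    1
  d   0    0    1    1    1    2
LCS length = dp[6][5] = 2

2


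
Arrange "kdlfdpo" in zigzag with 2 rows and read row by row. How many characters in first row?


Zigzag "kdlfdpo" into 2 rows:
Placing characters:
  'k' => row 0
  'd' => row 1
  'l' => row 0
  'f' => row 1
  'd' => row 0
  'p' => row 1
  'o' => row 0
Rows:
  Row 0: "kldo"
  Row 1: "dfp"
First row length: 4

4


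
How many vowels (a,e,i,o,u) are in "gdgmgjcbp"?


Input: gdgmgjcbp
Checking each character:
  'g' at position 0: consonant
  'd' at position 1: consonant
  'g' at position 2: consonant
  'm' at position 3: consonant
  'g' at position 4: consonant
  'j' at position 5: consonant
  'c' at position 6: consonant
  'b' at position 7: consonant
  'p' at position 8: consonant
Total vowels: 0

0


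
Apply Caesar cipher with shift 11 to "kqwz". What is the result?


Caesar cipher: shift "kqwz" by 11
  'k' (pos 10) + 11 = pos 21 = 'v'
  'q' (pos 16) + 11 = pos 1 = 'b'
  'w' (pos 22) + 11 = pos 7 = 'h'
  'z' (pos 25) + 11 = pos 10 = 'k'
Result: vbhk

vbhk


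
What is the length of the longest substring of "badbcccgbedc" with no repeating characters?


Input: "badbcccgbedc"
Sliding window (track last position of each char):
  Position 0 ('b'): window [0,0] length 1 -- new best
  Position 1 ('a'): window [0,1] length 2 -- new best
  Position 2 ('d'): window [0,2] length 3 -- new best
  Position 3 ('b'): repeat (last at 0), move window start to 1
  Position 3 ('b'): window [1,3] length 3
  Position 4 ('c'): window [1,4] length 4 -- new best
  Position 5 ('c'): repeat (last at 4), move window start to 5
  Position 5 ('c'): window [5,5] length 1
  Position 6 ('c'): repeat (last at 5), move window start to 6
  Position 6 ('c'): window [6,6] length 1
  Position 7 ('g'): window [6,7] length 2
  Position 8 ('b'): window [6,8] length 3
  Position 9 ('e'): window [6,9] length 4
  Position 10 ('d'): window [6,10] length 5 -- new best
  Position 11 ('c'): repeat (last at 6), move window start to 7
  Position 11 ('c'): window [7,11] length 5
Longest substring with no repeats: "cgbed" with length 5

5


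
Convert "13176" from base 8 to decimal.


Input: "13176" in base 8
Positional expansion:
  Digit '1' (value 1) x 8^4 = 4096
  Digit '3' (value 3) x 8^3 = 1536
  Digit '1' (value 1) x 8^2 = 64
  Digit '7' (value 7) x 8^1 = 56
  Digit '6' (value 6) x 8^0 = 6
Sum = 5758

5758


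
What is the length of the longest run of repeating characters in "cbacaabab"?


Input: "cbacaabab"
Scanning for longest run:
  Position 1 ('b'): new char, reset run to 1
  Position 2 ('a'): new char, reset run to 1
  Position 3 ('c'): new char, reset run to 1
  Position 4 ('a'): new char, reset run to 1
  Position 5 ('a'): continues run of 'a', length=2
  Position 6 ('b'): new char, reset run to 1
  Position 7 ('a'): new char, reset run to 1
  Position 8 ('b'): new char, reset run to 1
Longest run: 'a' with length 2

2


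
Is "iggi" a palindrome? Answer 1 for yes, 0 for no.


Input: iggi
Reversed: iggi
  Compare pos 0 ('i') with pos 3 ('i'): match
  Compare pos 1 ('g') with pos 2 ('g'): match
Result: palindrome

1


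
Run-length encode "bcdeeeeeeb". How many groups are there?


Input: bcdeeeeeeb
Scanning for consecutive runs:
  Group 1: 'b' x 1 (positions 0-0)
  Group 2: 'c' x 1 (positions 1-1)
  Group 3: 'd' x 1 (positions 2-2)
  Group 4: 'e' x 6 (positions 3-8)
  Group 5: 'b' x 1 (positions 9-9)
Total groups: 5

5


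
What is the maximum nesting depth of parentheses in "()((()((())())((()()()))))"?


Input: "()((()((())())((()()()))))"
Tracking depth:
  Position 0 '(': depth becomes 1
  Position 1 ')': depth becomes 0
  Position 2 '(': depth becomes 1
  Position 3 '(': depth becomes 2
  Position 4 '(': depth becomes 3
  Position 5 ')': depth becomes 2
  Position 6 '(': depth becomes 3
  Position 7 '(': depth becomes 4
  Position 8 '(': depth becomes 5
  Position 9 ')': depth becomes 4
  Position 10 ')': depth becomes 3
  Position 11 '(': depth becomes 4
  Position 12 ')': depth becomes 3
  Position 13 ')': depth becomes 2
  Position 14 '(': depth becomes 3
  Position 15 '(': depth becomes 4
  Position 16 '(': depth becomes 5
  Position 17 ')': depth becomes 4
  Position 18 '(': depth becomes 5
  Position 19 ')': depth becomes 4
  Position 20 '(': depth becomes 5
  Position 21 ')': depth becomes 4
  Position 22 ')': depth becomes 3
  Position 23 ')': depth becomes 2
  Position 24 ')': depth becomes 1
  Position 25 ')': depth becomes 0
Maximum depth reached: 5

5


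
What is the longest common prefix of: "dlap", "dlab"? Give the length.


Words: dlap, dlab
  Position 0: all 'd' => match
  Position 1: all 'l' => match
  Position 2: all 'a' => match
  Position 3: ('p', 'b') => mismatch, stop
LCP = "dla" (length 3)

3


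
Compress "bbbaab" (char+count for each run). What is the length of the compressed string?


Input: bbbaab
Runs:
  'b' x 3 => "b3"
  'a' x 2 => "a2"
  'b' x 1 => "b1"
Compressed: "b3a2b1"
Compressed length: 6

6


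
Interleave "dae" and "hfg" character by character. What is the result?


Interleaving "dae" and "hfg":
  Position 0: 'd' from first, 'h' from second => "dh"
  Position 1: 'a' from first, 'f' from second => "af"
  Position 2: 'e' from first, 'g' from second => "eg"
Result: dhafeg

dhafeg


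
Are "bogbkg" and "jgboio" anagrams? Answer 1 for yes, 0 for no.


Strings: "bogbkg", "jgboio"
Sorted first:  bbggko
Sorted second: bgijoo
Differ at position 1: 'b' vs 'g' => not anagrams

0


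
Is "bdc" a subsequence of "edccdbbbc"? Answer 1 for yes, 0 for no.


Check if "bdc" is a subsequence of "edccdbbbc"
Greedy scan:
  Position 0 ('e'): no match needed
  Position 1 ('d'): no match needed
  Position 2 ('c'): no match needed
  Position 3 ('c'): no match needed
  Position 4 ('d'): no match needed
  Position 5 ('b'): matches sub[0] = 'b'
  Position 6 ('b'): no match needed
  Position 7 ('b'): no match needed
  Position 8 ('c'): no match needed
Only matched 1/3 characters => not a subsequence

0


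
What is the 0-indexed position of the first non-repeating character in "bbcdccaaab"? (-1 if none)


Input: bbcdccaaab
Character frequencies:
  'a': 3
  'b': 3
  'c': 3
  'd': 1
Scanning left to right for freq == 1:
  Position 0 ('b'): freq=3, skip
  Position 1 ('b'): freq=3, skip
  Position 2 ('c'): freq=3, skip
  Position 3 ('d'): unique! => answer = 3

3


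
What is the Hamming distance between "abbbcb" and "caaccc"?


Comparing "abbbcb" and "caaccc" position by position:
  Position 0: 'a' vs 'c' => differ
  Position 1: 'b' vs 'a' => differ
  Position 2: 'b' vs 'a' => differ
  Position 3: 'b' vs 'c' => differ
  Position 4: 'c' vs 'c' => same
  Position 5: 'b' vs 'c' => differ
Total differences (Hamming distance): 5

5


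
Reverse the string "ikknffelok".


Input: ikknffelok
Reading characters right to left:
  Position 9: 'k'
  Position 8: 'o'
  Position 7: 'l'
  Position 6: 'e'
  Position 5: 'f'
  Position 4: 'f'
  Position 3: 'n'
  Position 2: 'k'
  Position 1: 'k'
  Position 0: 'i'
Reversed: koleffnkki

koleffnkki


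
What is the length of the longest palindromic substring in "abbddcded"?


Input: "abbddcded"
Checking substrings for palindromes:
  [4:7] "dcd" (len 3) => palindrome
  [6:9] "ded" (len 3) => palindrome
  [1:3] "bb" (len 2) => palindrome
  [3:5] "dd" (len 2) => palindrome
Longest palindromic substring: "dcd" with length 3

3


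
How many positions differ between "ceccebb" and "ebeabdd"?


Comparing "ceccebb" and "ebeabdd" position by position:
  Position 0: 'c' vs 'e' => DIFFER
  Position 1: 'e' vs 'b' => DIFFER
  Position 2: 'c' vs 'e' => DIFFER
  Position 3: 'c' vs 'a' => DIFFER
  Position 4: 'e' vs 'b' => DIFFER
  Position 5: 'b' vs 'd' => DIFFER
  Position 6: 'b' vs 'd' => DIFFER
Positions that differ: 7

7


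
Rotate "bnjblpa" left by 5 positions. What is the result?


Input: "bnjblpa", rotate left by 5
First 5 characters: "bnjbl"
Remaining characters: "pa"
Concatenate remaining + first: "pa" + "bnjbl" = "pabnjbl"

pabnjbl


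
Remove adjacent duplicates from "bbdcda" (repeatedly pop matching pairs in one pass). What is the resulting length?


Input: bbdcda
Stack-based adjacent duplicate removal:
  Read 'b': push. Stack: b
  Read 'b': matches stack top 'b' => pop. Stack: (empty)
  Read 'd': push. Stack: d
  Read 'c': push. Stack: dc
  Read 'd': push. Stack: dcd
  Read 'a': push. Stack: dcda
Final stack: "dcda" (length 4)

4


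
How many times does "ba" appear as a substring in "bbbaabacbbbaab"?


Searching for "ba" in "bbbaabacbbbaab"
Scanning each position:
  Position 0: "bb" => no
  Position 1: "bb" => no
  Position 2: "ba" => MATCH
  Position 3: "aa" => no
  Position 4: "ab" => no
  Position 5: "ba" => MATCH
  Position 6: "ac" => no
  Position 7: "cb" => no
  Position 8: "bb" => no
  Position 9: "bb" => no
  Position 10: "ba" => MATCH
  Position 11: "aa" => no
  Position 12: "ab" => no
Total occurrences: 3

3


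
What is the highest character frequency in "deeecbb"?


Input: deeecbb
Character counts:
  'b': 2
  'c': 1
  'd': 1
  'e': 3
Maximum frequency: 3

3


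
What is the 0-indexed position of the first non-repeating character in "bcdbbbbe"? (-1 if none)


Input: bcdbbbbe
Character frequencies:
  'b': 5
  'c': 1
  'd': 1
  'e': 1
Scanning left to right for freq == 1:
  Position 0 ('b'): freq=5, skip
  Position 1 ('c'): unique! => answer = 1

1


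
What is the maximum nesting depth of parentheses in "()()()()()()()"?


Input: "()()()()()()()"
Tracking depth:
  Position 0 '(': depth becomes 1
  Position 1 ')': depth becomes 0
  Position 2 '(': depth becomes 1
  Position 3 ')': depth becomes 0
  Position 4 '(': depth becomes 1
  Position 5 ')': depth becomes 0
  Position 6 '(': depth becomes 1
  Position 7 ')': depth becomes 0
  Position 8 '(': depth becomes 1
  Position 9 ')': depth becomes 0
  Position 10 '(': depth becomes 1
  Position 11 ')': depth becomes 0
  Position 12 '(': depth becomes 1
  Position 13 ')': depth becomes 0
Maximum depth reached: 1

1


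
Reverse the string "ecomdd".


Input: ecomdd
Reading characters right to left:
  Position 5: 'd'
  Position 4: 'd'
  Position 3: 'm'
  Position 2: 'o'
  Position 1: 'c'
  Position 0: 'e'
Reversed: ddmoce

ddmoce


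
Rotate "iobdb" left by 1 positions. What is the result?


Input: "iobdb", rotate left by 1
First 1 characters: "i"
Remaining characters: "obdb"
Concatenate remaining + first: "obdb" + "i" = "obdbi"

obdbi


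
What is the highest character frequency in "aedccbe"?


Input: aedccbe
Character counts:
  'a': 1
  'b': 1
  'c': 2
  'd': 1
  'e': 2
Maximum frequency: 2

2


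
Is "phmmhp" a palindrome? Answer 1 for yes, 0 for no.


Input: phmmhp
Reversed: phmmhp
  Compare pos 0 ('p') with pos 5 ('p'): match
  Compare pos 1 ('h') with pos 4 ('h'): match
  Compare pos 2 ('m') with pos 3 ('m'): match
Result: palindrome

1


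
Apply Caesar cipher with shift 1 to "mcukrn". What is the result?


Caesar cipher: shift "mcukrn" by 1
  'm' (pos 12) + 1 = pos 13 = 'n'
  'c' (pos 2) + 1 = pos 3 = 'd'
  'u' (pos 20) + 1 = pos 21 = 'v'
  'k' (pos 10) + 1 = pos 11 = 'l'
  'r' (pos 17) + 1 = pos 18 = 's'
  'n' (pos 13) + 1 = pos 14 = 'o'
Result: ndvlso

ndvlso


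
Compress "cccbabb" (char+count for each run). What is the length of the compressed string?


Input: cccbabb
Runs:
  'c' x 3 => "c3"
  'b' x 1 => "b1"
  'a' x 1 => "a1"
  'b' x 2 => "b2"
Compressed: "c3b1a1b2"
Compressed length: 8

8


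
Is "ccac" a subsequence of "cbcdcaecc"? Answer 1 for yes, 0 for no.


Check if "ccac" is a subsequence of "cbcdcaecc"
Greedy scan:
  Position 0 ('c'): matches sub[0] = 'c'
  Position 1 ('b'): no match needed
  Position 2 ('c'): matches sub[1] = 'c'
  Position 3 ('d'): no match needed
  Position 4 ('c'): no match needed
  Position 5 ('a'): matches sub[2] = 'a'
  Position 6 ('e'): no match needed
  Position 7 ('c'): matches sub[3] = 'c'
  Position 8 ('c'): no match needed
All 4 characters matched => is a subsequence

1


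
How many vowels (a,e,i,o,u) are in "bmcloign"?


Input: bmcloign
Checking each character:
  'b' at position 0: consonant
  'm' at position 1: consonant
  'c' at position 2: consonant
  'l' at position 3: consonant
  'o' at position 4: vowel (running total: 1)
  'i' at position 5: vowel (running total: 2)
  'g' at position 6: consonant
  'n' at position 7: consonant
Total vowels: 2

2


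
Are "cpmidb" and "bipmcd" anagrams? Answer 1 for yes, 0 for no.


Strings: "cpmidb", "bipmcd"
Sorted first:  bcdimp
Sorted second: bcdimp
Sorted forms match => anagrams

1


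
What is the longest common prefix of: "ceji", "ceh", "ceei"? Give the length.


Words: ceji, ceh, ceei
  Position 0: all 'c' => match
  Position 1: all 'e' => match
  Position 2: ('j', 'h', 'e') => mismatch, stop
LCP = "ce" (length 2)

2


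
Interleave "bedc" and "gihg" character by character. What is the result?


Interleaving "bedc" and "gihg":
  Position 0: 'b' from first, 'g' from second => "bg"
  Position 1: 'e' from first, 'i' from second => "ei"
  Position 2: 'd' from first, 'h' from second => "dh"
  Position 3: 'c' from first, 'g' from second => "cg"
Result: bgeidhcg

bgeidhcg


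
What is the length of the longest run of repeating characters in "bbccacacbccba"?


Input: "bbccacacbccba"
Scanning for longest run:
  Position 1 ('b'): continues run of 'b', length=2
  Position 2 ('c'): new char, reset run to 1
  Position 3 ('c'): continues run of 'c', length=2
  Position 4 ('a'): new char, reset run to 1
  Position 5 ('c'): new char, reset run to 1
  Position 6 ('a'): new char, reset run to 1
  Position 7 ('c'): new char, reset run to 1
  Position 8 ('b'): new char, reset run to 1
  Position 9 ('c'): new char, reset run to 1
  Position 10 ('c'): continues run of 'c', length=2
  Position 11 ('b'): new char, reset run to 1
  Position 12 ('a'): new char, reset run to 1
Longest run: 'b' with length 2

2


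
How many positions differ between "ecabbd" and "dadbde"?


Comparing "ecabbd" and "dadbde" position by position:
  Position 0: 'e' vs 'd' => DIFFER
  Position 1: 'c' vs 'a' => DIFFER
  Position 2: 'a' vs 'd' => DIFFER
  Position 3: 'b' vs 'b' => same
  Position 4: 'b' vs 'd' => DIFFER
  Position 5: 'd' vs 'e' => DIFFER
Positions that differ: 5

5


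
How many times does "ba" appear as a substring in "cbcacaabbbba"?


Searching for "ba" in "cbcacaabbbba"
Scanning each position:
  Position 0: "cb" => no
  Position 1: "bc" => no
  Position 2: "ca" => no
  Position 3: "ac" => no
  Position 4: "ca" => no
  Position 5: "aa" => no
  Position 6: "ab" => no
  Position 7: "bb" => no
  Position 8: "bb" => no
  Position 9: "bb" => no
  Position 10: "ba" => MATCH
Total occurrences: 1

1


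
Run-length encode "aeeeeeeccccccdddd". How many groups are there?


Input: aeeeeeeccccccdddd
Scanning for consecutive runs:
  Group 1: 'a' x 1 (positions 0-0)
  Group 2: 'e' x 6 (positions 1-6)
  Group 3: 'c' x 6 (positions 7-12)
  Group 4: 'd' x 4 (positions 13-16)
Total groups: 4

4


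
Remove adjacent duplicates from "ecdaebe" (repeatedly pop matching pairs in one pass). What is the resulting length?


Input: ecdaebe
Stack-based adjacent duplicate removal:
  Read 'e': push. Stack: e
  Read 'c': push. Stack: ec
  Read 'd': push. Stack: ecd
  Read 'a': push. Stack: ecda
  Read 'e': push. Stack: ecdae
  Read 'b': push. Stack: ecdaeb
  Read 'e': push. Stack: ecdaebe
Final stack: "ecdaebe" (length 7)

7


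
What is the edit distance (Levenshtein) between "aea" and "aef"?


Computing edit distance: "aea" -> "aef"
DP table:
           a    e    f
      0    1    2    3
  a   1    0    1    2
  e   2    1    0    1
  a   3    2    1    1
Edit distance = dp[3][3] = 1

1


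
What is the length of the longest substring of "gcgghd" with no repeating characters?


Input: "gcgghd"
Sliding window (track last position of each char):
  Position 0 ('g'): window [0,0] length 1 -- new best
  Position 1 ('c'): window [0,1] length 2 -- new best
  Position 2 ('g'): repeat (last at 0), move window start to 1
  Position 2 ('g'): window [1,2] length 2
  Position 3 ('g'): repeat (last at 2), move window start to 3
  Position 3 ('g'): window [3,3] length 1
  Position 4 ('h'): window [3,4] length 2
  Position 5 ('d'): window [3,5] length 3 -- new best
Longest substring with no repeats: "ghd" with length 3

3


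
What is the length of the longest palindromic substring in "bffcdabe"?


Input: "bffcdabe"
Checking substrings for palindromes:
  [1:3] "ff" (len 2) => palindrome
Longest palindromic substring: "ff" with length 2

2


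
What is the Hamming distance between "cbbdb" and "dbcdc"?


Comparing "cbbdb" and "dbcdc" position by position:
  Position 0: 'c' vs 'd' => differ
  Position 1: 'b' vs 'b' => same
  Position 2: 'b' vs 'c' => differ
  Position 3: 'd' vs 'd' => same
  Position 4: 'b' vs 'c' => differ
Total differences (Hamming distance): 3

3


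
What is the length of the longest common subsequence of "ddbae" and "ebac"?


LCS of "ddbae" and "ebac"
DP table:
           e    b    a    c
      0    0    0    0    0
  d   0    0    0    0    0
  d   0    0    0    0    0
  b   0    0    1    1    1
  a   0    0    1    2    2
  e   0    1    1    2    2
LCS length = dp[5][4] = 2

2


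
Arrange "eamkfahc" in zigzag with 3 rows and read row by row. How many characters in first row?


Zigzag "eamkfahc" into 3 rows:
Placing characters:
  'e' => row 0
  'a' => row 1
  'm' => row 2
  'k' => row 1
  'f' => row 0
  'a' => row 1
  'h' => row 2
  'c' => row 1
Rows:
  Row 0: "ef"
  Row 1: "akac"
  Row 2: "mh"
First row length: 2

2


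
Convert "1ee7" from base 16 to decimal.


Input: "1ee7" in base 16
Positional expansion:
  Digit '1' (value 1) x 16^3 = 4096
  Digit 'e' (value 14) x 16^2 = 3584
  Digit 'e' (value 14) x 16^1 = 224
  Digit '7' (value 7) x 16^0 = 7
Sum = 7911

7911


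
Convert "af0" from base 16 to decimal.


Input: "af0" in base 16
Positional expansion:
  Digit 'a' (value 10) x 16^2 = 2560
  Digit 'f' (value 15) x 16^1 = 240
  Digit '0' (value 0) x 16^0 = 0
Sum = 2800

2800


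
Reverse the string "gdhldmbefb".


Input: gdhldmbefb
Reading characters right to left:
  Position 9: 'b'
  Position 8: 'f'
  Position 7: 'e'
  Position 6: 'b'
  Position 5: 'm'
  Position 4: 'd'
  Position 3: 'l'
  Position 2: 'h'
  Position 1: 'd'
  Position 0: 'g'
Reversed: bfebmdlhdg

bfebmdlhdg


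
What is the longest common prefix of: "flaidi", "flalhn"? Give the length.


Words: flaidi, flalhn
  Position 0: all 'f' => match
  Position 1: all 'l' => match
  Position 2: all 'a' => match
  Position 3: ('i', 'l') => mismatch, stop
LCP = "fla" (length 3)

3


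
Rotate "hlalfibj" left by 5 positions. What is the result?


Input: "hlalfibj", rotate left by 5
First 5 characters: "hlalf"
Remaining characters: "ibj"
Concatenate remaining + first: "ibj" + "hlalf" = "ibjhlalf"

ibjhlalf


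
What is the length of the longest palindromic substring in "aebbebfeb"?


Input: "aebbebfeb"
Checking substrings for palindromes:
  [1:5] "ebbe" (len 4) => palindrome
  [3:6] "beb" (len 3) => palindrome
  [2:4] "bb" (len 2) => palindrome
Longest palindromic substring: "ebbe" with length 4

4


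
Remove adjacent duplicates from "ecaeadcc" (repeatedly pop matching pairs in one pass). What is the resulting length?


Input: ecaeadcc
Stack-based adjacent duplicate removal:
  Read 'e': push. Stack: e
  Read 'c': push. Stack: ec
  Read 'a': push. Stack: eca
  Read 'e': push. Stack: ecae
  Read 'a': push. Stack: ecaea
  Read 'd': push. Stack: ecaead
  Read 'c': push. Stack: ecaeadc
  Read 'c': matches stack top 'c' => pop. Stack: ecaead
Final stack: "ecaead" (length 6)

6


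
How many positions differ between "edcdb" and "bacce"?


Comparing "edcdb" and "bacce" position by position:
  Position 0: 'e' vs 'b' => DIFFER
  Position 1: 'd' vs 'a' => DIFFER
  Position 2: 'c' vs 'c' => same
  Position 3: 'd' vs 'c' => DIFFER
  Position 4: 'b' vs 'e' => DIFFER
Positions that differ: 4

4


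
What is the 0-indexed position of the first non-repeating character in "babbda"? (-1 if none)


Input: babbda
Character frequencies:
  'a': 2
  'b': 3
  'd': 1
Scanning left to right for freq == 1:
  Position 0 ('b'): freq=3, skip
  Position 1 ('a'): freq=2, skip
  Position 2 ('b'): freq=3, skip
  Position 3 ('b'): freq=3, skip
  Position 4 ('d'): unique! => answer = 4

4


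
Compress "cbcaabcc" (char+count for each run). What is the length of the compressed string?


Input: cbcaabcc
Runs:
  'c' x 1 => "c1"
  'b' x 1 => "b1"
  'c' x 1 => "c1"
  'a' x 2 => "a2"
  'b' x 1 => "b1"
  'c' x 2 => "c2"
Compressed: "c1b1c1a2b1c2"
Compressed length: 12

12


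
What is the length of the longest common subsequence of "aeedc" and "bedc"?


LCS of "aeedc" and "bedc"
DP table:
           b    e    d    c
      0    0    0    0    0
  a   0    0    0    0    0
  e   0    0    1    1    1
  e   0    0    1    1    1
  d   0    0    1    2    2
  c   0    0    1    2    3
LCS length = dp[5][4] = 3

3
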